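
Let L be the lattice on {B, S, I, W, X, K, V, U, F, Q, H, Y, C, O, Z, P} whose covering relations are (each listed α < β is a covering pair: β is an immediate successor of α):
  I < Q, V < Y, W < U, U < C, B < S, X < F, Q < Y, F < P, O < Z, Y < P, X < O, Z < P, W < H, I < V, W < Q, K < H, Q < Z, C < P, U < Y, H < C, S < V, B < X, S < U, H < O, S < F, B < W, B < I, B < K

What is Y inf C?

Common lower bounds of {Y, C}: B, S, U, W.
The greatest among these is U.

U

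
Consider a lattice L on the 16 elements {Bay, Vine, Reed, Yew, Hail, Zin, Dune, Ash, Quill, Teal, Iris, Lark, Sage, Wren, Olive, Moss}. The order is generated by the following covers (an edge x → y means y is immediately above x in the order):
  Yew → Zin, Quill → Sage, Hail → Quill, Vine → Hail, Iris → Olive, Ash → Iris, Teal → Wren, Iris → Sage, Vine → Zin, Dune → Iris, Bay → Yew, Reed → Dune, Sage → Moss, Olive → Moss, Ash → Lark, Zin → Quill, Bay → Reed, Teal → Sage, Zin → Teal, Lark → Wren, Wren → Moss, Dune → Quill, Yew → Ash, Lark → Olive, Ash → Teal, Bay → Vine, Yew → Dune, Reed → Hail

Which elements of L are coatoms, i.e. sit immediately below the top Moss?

Olive, Sage, Wren

The coatoms are exactly the elements covered by Moss: Olive, Sage, Wren.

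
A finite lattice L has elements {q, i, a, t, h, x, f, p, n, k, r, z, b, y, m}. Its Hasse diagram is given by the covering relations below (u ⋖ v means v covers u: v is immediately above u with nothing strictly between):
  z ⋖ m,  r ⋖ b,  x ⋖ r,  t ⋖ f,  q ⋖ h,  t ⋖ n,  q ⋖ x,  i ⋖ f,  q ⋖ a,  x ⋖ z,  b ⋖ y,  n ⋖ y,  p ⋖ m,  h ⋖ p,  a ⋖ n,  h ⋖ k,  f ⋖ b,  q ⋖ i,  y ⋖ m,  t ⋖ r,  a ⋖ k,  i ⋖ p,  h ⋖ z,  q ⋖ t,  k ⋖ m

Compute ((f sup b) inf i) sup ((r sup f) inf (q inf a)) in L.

f ∨ b = b
b ∧ i = i
r ∨ f = b
q ∧ a = q
b ∧ q = q
i ∨ q = i

i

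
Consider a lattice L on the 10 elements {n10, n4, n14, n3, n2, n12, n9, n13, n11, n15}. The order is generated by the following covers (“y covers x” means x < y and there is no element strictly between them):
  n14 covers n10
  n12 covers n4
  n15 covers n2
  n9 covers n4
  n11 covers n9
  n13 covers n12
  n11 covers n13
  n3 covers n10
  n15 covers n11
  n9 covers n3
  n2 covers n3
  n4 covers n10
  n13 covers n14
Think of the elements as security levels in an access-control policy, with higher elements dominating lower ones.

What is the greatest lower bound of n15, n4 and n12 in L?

Common lower bounds of {n15, n4, n12}: n10, n4.
The greatest among these is n4.

n4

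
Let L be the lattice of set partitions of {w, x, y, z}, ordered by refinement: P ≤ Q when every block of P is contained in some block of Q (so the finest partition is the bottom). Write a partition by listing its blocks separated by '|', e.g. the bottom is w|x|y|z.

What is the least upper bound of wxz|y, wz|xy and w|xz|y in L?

wxyz

The join of wxz|y, wz|xy, w|xz|y merges any blocks that overlap across the partitions, giving wxyz.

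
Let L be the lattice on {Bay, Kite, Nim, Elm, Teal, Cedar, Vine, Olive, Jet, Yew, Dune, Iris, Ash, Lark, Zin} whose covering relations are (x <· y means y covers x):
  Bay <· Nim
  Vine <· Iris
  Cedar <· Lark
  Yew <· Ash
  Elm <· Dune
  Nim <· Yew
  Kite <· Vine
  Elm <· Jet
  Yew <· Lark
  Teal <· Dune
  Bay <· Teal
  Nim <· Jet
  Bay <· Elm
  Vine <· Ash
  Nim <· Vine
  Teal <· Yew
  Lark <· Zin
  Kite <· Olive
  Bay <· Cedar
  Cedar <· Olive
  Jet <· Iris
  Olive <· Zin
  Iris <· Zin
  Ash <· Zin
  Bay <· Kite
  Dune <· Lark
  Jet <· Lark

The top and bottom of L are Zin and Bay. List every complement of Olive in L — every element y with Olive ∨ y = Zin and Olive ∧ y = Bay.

Need y with Olive ∨ y = Zin and Olive ∧ y = Bay.
Checking each element gives: Dune, Elm, Jet, Nim, Teal, Yew.

Dune, Elm, Jet, Nim, Teal, Yew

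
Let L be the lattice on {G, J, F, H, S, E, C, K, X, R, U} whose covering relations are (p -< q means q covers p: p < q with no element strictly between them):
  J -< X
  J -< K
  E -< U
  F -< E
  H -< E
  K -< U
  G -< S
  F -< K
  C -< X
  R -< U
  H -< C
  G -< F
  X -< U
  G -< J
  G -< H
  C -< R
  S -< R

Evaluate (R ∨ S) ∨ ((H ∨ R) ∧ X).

R

R ∨ S = R
H ∨ R = R
R ∧ X = C
R ∨ C = R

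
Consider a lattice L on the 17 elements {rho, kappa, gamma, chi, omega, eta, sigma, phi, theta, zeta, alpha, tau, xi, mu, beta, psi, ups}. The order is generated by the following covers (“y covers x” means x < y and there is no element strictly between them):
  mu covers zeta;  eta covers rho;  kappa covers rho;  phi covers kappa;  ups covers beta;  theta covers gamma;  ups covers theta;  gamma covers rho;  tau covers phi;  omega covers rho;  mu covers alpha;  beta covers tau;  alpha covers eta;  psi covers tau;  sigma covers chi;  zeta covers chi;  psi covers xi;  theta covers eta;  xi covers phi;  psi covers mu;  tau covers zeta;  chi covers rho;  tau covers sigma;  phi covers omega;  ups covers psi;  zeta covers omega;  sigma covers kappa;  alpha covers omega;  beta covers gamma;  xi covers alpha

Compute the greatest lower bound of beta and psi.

Common lower bounds of {beta, psi}: chi, kappa, omega, phi, rho, sigma, tau, zeta.
The greatest among these is tau.

tau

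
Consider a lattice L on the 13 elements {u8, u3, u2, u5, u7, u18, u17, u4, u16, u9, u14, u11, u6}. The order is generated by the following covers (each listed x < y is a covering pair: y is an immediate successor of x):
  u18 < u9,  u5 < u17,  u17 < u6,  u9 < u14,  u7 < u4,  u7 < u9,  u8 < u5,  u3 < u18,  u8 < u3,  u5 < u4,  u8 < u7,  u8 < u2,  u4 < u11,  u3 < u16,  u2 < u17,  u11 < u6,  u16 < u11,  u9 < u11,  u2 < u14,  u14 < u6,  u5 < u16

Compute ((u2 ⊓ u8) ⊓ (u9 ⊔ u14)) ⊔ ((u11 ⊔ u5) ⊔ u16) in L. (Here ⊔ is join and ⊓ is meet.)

u11

u2 ∧ u8 = u8
u9 ∨ u14 = u14
u8 ∧ u14 = u8
u11 ∨ u5 = u11
u11 ∨ u16 = u11
u8 ∨ u11 = u11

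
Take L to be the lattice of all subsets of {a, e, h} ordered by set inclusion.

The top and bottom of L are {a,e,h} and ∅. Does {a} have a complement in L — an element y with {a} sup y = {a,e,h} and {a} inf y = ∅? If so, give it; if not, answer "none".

{e,h}

Need y with {a} ∨ y = {a,e,h} and {a} ∧ y = ∅.
Checking each element gives: {e,h}.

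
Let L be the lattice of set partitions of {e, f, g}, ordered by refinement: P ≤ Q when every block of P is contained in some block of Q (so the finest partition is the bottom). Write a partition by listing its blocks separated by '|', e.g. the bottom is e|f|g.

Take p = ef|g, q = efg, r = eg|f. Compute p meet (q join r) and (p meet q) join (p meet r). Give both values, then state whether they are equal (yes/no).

ef|g; ef|g; yes

q join r = efg, so p meet (q join r) = ef|g meet efg = ef|g.
p meet q = ef|g and p meet r = e|f|g, so (p meet q) join (p meet r) = ef|g join e|f|g = ef|g.
Equal: yes.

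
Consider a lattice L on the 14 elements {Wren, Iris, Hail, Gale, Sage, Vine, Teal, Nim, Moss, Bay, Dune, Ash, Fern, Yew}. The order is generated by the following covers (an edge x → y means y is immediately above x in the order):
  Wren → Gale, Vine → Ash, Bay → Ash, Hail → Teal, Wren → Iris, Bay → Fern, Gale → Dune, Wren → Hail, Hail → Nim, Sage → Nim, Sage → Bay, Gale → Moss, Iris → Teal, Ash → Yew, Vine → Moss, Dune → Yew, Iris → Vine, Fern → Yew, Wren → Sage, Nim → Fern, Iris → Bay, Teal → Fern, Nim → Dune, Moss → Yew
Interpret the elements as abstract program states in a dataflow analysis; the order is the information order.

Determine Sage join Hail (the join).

Nim

Common upper bounds of {Sage, Hail}: Dune, Fern, Nim, Yew.
The least among these is Nim.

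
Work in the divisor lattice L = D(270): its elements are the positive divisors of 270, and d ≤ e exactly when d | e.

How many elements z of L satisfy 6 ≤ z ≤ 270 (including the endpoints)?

The interval [6, 270] = {18, 270, 30, 54, 6, 90}, which has 6 elements.

6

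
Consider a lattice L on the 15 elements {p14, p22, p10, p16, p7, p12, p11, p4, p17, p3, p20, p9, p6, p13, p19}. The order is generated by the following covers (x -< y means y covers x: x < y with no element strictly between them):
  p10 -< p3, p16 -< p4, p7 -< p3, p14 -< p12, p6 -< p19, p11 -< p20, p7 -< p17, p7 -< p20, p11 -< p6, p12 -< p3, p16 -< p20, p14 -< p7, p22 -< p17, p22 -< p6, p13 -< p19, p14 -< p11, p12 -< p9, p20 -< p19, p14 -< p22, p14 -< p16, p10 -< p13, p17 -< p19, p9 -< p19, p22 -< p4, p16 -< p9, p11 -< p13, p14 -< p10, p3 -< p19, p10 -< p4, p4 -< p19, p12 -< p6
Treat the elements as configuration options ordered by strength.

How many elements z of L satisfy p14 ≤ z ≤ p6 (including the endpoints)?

The interval [p14, p6] = {p11, p12, p14, p22, p6}, which has 5 elements.

5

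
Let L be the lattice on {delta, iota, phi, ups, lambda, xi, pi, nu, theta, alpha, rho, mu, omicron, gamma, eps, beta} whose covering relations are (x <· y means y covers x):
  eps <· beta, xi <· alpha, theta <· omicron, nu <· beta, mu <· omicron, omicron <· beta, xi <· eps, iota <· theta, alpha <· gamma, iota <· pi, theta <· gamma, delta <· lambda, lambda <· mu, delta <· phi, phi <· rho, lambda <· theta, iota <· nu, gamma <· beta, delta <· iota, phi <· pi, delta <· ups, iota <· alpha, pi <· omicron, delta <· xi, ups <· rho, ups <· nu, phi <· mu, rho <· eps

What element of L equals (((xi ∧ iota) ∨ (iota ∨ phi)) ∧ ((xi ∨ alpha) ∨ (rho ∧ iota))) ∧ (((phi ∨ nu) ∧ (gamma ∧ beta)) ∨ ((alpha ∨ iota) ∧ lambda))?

iota

xi ∧ iota = delta
iota ∨ phi = pi
delta ∨ pi = pi
xi ∨ alpha = alpha
rho ∧ iota = delta
alpha ∨ delta = alpha
pi ∧ alpha = iota
phi ∨ nu = beta
gamma ∧ beta = gamma
beta ∧ gamma = gamma
alpha ∨ iota = alpha
alpha ∧ lambda = delta
gamma ∨ delta = gamma
iota ∧ gamma = iota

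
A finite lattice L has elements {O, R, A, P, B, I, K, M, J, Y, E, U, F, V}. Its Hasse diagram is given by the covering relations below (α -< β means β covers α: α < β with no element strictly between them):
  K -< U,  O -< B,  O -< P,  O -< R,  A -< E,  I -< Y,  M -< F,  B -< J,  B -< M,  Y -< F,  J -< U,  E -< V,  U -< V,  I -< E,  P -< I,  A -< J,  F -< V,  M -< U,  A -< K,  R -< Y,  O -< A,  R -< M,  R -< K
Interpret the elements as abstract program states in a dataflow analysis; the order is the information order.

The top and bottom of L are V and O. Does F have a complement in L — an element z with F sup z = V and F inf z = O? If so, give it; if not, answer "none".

Need z with F ∨ z = V and F ∧ z = O.
Checking each element gives: A.

A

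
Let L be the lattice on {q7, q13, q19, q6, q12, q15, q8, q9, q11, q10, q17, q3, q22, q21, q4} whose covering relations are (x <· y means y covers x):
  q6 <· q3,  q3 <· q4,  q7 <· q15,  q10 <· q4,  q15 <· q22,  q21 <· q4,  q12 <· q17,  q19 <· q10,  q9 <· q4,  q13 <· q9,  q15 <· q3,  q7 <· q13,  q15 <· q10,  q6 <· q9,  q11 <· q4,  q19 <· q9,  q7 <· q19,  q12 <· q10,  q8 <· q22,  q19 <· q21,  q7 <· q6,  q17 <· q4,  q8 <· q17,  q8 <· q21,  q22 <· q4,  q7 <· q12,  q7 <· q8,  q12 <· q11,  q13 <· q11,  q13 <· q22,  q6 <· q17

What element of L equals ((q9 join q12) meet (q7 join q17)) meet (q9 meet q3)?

q9 ∨ q12 = q4
q7 ∨ q17 = q17
q4 ∧ q17 = q17
q9 ∧ q3 = q6
q17 ∧ q6 = q6

q6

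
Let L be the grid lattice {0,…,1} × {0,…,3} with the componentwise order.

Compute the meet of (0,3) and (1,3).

(0,3)

In a product of chains, the meet is componentwise min, giving (0,3).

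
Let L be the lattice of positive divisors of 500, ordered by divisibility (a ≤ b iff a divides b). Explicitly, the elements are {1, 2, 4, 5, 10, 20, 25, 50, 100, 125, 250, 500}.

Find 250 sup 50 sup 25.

Common upper bounds of {250, 50, 25}: 250, 500.
The least among these is 250.

250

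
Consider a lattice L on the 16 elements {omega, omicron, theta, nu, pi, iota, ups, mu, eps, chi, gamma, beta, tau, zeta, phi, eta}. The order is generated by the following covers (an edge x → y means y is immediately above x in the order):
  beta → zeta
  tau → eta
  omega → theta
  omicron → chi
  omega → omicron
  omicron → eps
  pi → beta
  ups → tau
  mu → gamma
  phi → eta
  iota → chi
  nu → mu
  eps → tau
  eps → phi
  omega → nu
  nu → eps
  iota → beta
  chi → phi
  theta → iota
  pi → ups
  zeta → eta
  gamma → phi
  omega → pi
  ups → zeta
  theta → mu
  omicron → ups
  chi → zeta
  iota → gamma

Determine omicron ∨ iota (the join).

chi

Common upper bounds of {omicron, iota}: chi, eta, phi, zeta.
The least among these is chi.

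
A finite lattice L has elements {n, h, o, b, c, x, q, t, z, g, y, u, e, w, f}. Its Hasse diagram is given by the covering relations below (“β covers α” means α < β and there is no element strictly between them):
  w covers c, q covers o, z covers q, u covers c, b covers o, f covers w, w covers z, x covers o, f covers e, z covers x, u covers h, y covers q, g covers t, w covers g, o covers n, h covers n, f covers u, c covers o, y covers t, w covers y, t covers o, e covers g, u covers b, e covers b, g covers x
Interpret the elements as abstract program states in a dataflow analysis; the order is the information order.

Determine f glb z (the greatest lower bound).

Common lower bounds of {f, z}: n, o, q, x, z.
The greatest among these is z.

z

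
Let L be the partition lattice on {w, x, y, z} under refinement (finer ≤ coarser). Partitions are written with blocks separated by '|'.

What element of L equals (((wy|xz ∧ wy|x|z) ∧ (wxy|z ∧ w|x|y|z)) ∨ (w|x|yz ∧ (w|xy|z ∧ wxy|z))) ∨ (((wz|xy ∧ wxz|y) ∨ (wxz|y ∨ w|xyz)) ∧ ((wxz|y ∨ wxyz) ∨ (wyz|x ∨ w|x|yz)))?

wy|xz ∧ wy|x|z = wy|x|z
wxy|z ∧ w|x|y|z = w|x|y|z
wy|x|z ∧ w|x|y|z = w|x|y|z
w|xy|z ∧ wxy|z = w|xy|z
w|x|yz ∧ w|xy|z = w|x|y|z
w|x|y|z ∨ w|x|y|z = w|x|y|z
wz|xy ∧ wxz|y = wz|x|y
wxz|y ∨ w|xyz = wxyz
wz|x|y ∨ wxyz = wxyz
wxz|y ∨ wxyz = wxyz
wyz|x ∨ w|x|yz = wyz|x
wxyz ∨ wyz|x = wxyz
wxyz ∧ wxyz = wxyz
w|x|y|z ∨ wxyz = wxyz

wxyz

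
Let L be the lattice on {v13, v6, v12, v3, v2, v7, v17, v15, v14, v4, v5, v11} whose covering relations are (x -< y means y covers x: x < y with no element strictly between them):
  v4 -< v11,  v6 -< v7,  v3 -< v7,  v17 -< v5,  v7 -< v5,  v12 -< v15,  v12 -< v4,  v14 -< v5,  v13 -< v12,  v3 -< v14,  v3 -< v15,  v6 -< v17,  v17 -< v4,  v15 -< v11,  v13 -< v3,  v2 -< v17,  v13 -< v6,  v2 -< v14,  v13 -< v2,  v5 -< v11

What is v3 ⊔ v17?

Common upper bounds of {v3, v17}: v11, v5.
The least among these is v5.

v5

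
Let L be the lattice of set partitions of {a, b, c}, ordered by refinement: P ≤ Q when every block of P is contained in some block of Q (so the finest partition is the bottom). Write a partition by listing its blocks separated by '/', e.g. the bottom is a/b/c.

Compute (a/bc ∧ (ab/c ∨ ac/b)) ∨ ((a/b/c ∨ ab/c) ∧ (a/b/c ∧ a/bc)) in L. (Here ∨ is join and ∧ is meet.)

ab/c ∨ ac/b = abc
a/bc ∧ abc = a/bc
a/b/c ∨ ab/c = ab/c
a/b/c ∧ a/bc = a/b/c
ab/c ∧ a/b/c = a/b/c
a/bc ∨ a/b/c = a/bc

a/bc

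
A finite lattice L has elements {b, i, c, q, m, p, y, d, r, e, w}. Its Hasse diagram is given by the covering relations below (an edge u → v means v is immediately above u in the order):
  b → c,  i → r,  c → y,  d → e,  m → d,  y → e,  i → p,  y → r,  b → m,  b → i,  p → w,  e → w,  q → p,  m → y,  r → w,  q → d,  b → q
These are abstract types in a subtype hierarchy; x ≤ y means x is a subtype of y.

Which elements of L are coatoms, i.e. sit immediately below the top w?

The coatoms are exactly the elements covered by w: e, p, r.

e, p, r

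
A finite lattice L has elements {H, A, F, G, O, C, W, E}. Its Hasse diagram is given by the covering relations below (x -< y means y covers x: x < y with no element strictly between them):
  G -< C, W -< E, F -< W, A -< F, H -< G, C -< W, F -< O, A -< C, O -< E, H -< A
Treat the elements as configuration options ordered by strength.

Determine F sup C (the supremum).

Common upper bounds of {F, C}: E, W.
The least among these is W.

W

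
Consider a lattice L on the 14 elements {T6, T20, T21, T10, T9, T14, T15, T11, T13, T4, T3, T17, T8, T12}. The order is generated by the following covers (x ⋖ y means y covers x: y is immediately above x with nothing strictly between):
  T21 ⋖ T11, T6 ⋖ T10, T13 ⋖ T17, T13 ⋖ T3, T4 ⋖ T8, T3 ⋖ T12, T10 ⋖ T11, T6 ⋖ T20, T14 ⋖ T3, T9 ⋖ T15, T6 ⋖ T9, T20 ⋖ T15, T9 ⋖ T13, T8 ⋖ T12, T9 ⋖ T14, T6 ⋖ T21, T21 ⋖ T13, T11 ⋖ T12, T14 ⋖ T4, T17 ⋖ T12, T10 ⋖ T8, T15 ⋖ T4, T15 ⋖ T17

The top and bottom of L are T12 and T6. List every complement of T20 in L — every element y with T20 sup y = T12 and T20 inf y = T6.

Need y with T20 ∨ y = T12 and T20 ∧ y = T6.
Checking each element gives: T11, T3.

T11, T3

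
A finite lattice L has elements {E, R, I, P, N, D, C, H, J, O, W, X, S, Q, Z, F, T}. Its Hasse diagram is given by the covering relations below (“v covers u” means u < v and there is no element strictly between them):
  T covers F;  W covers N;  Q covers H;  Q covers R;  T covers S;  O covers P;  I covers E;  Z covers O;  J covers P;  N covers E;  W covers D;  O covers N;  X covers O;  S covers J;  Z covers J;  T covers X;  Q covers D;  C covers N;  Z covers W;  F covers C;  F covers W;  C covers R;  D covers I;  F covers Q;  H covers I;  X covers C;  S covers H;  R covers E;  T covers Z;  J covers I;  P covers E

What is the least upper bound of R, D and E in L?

Q

Common upper bounds of {R, D, E}: F, Q, T.
The least among these is Q.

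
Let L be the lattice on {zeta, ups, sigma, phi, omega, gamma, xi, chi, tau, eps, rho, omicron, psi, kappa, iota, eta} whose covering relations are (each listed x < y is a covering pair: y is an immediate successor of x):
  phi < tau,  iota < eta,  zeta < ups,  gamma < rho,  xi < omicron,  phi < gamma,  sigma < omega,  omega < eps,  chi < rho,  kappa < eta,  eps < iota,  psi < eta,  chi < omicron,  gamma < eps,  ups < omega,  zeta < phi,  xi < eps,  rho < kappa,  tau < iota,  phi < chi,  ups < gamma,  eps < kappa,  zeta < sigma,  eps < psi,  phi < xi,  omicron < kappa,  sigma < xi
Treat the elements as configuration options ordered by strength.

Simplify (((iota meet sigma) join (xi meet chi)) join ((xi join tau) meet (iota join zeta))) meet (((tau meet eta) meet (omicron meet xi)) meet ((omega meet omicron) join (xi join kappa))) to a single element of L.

iota ∧ sigma = sigma
xi ∧ chi = phi
sigma ∨ phi = xi
xi ∨ tau = iota
iota ∨ zeta = iota
iota ∧ iota = iota
xi ∨ iota = iota
tau ∧ eta = tau
omicron ∧ xi = xi
tau ∧ xi = phi
omega ∧ omicron = sigma
xi ∨ kappa = kappa
sigma ∨ kappa = kappa
phi ∧ kappa = phi
iota ∧ phi = phi

phi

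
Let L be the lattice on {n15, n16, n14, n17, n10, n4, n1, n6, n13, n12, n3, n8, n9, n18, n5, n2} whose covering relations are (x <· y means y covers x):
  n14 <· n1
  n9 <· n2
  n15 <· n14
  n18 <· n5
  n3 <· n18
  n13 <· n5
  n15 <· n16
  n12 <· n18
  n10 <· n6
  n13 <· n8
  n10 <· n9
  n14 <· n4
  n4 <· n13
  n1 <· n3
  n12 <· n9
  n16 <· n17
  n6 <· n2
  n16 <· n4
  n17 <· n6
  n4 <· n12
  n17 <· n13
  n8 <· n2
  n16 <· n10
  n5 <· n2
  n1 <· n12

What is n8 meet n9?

Common lower bounds of {n8, n9}: n14, n15, n16, n4.
The greatest among these is n4.

n4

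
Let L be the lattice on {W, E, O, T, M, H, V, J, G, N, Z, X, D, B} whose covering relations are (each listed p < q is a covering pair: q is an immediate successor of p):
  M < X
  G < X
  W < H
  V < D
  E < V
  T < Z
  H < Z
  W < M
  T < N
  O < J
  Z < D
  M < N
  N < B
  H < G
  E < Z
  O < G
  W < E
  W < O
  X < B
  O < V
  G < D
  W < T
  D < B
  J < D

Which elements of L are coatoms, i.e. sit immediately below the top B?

D, N, X

The coatoms are exactly the elements covered by B: D, N, X.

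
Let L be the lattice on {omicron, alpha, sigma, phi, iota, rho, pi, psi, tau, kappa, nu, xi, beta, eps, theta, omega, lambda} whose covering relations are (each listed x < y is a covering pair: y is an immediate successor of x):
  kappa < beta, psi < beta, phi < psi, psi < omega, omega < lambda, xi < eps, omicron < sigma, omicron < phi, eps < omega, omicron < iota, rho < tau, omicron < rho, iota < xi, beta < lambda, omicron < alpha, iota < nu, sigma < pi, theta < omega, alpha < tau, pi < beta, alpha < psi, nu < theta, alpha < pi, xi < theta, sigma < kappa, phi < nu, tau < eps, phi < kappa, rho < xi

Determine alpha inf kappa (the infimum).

omicron

Common lower bounds of {alpha, kappa}: omicron.
The greatest among these is omicron.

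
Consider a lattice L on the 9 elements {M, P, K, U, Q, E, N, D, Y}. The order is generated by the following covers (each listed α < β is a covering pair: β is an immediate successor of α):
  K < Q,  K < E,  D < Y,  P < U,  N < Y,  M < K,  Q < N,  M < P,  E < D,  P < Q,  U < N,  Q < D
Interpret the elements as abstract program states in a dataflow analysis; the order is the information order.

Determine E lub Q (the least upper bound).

D

Common upper bounds of {E, Q}: D, Y.
The least among these is D.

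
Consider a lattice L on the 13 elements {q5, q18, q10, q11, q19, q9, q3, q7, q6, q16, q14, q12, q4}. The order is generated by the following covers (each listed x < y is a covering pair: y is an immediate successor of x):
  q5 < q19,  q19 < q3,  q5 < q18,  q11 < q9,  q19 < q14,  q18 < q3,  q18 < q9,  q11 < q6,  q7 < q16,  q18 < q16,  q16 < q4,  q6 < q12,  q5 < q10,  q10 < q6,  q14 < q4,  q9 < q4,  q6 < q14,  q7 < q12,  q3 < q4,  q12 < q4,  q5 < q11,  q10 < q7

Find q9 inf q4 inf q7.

Common lower bounds of {q9, q4, q7}: q5.
The greatest among these is q5.

q5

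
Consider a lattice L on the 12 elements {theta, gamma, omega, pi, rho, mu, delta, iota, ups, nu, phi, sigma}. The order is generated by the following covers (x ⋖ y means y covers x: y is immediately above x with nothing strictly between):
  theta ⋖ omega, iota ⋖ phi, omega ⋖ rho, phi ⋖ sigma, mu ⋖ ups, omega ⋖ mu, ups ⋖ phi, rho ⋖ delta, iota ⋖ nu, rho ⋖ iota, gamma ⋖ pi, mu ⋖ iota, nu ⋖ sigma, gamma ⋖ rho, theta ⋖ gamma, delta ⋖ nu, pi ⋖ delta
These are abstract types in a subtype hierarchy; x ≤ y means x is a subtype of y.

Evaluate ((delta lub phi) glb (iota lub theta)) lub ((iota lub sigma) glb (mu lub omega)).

delta ∨ phi = sigma
iota ∨ theta = iota
sigma ∧ iota = iota
iota ∨ sigma = sigma
mu ∨ omega = mu
sigma ∧ mu = mu
iota ∨ mu = iota

iota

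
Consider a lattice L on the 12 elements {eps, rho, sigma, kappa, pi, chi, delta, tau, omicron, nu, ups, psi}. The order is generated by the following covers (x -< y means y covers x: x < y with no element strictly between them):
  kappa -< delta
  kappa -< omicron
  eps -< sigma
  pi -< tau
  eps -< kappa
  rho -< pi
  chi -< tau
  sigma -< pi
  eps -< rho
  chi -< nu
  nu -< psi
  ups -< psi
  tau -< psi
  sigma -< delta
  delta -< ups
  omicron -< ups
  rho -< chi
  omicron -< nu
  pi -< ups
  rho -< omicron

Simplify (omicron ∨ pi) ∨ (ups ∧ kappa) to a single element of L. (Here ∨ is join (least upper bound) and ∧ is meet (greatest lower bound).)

ups

omicron ∨ pi = ups
ups ∧ kappa = kappa
ups ∨ kappa = ups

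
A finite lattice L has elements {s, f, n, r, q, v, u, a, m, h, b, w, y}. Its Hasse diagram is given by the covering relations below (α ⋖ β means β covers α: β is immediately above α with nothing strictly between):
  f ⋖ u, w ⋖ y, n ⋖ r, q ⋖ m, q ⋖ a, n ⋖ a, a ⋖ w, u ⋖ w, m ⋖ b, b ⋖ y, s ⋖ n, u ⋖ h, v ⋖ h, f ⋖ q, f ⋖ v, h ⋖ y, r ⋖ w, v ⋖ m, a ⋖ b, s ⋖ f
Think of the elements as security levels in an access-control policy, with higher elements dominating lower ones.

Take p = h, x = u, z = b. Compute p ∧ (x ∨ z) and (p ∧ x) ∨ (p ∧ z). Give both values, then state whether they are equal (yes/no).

x ∨ z = y, so p ∧ (x ∨ z) = h ∧ y = h.
p ∧ x = u and p ∧ z = v, so (p ∧ x) ∨ (p ∧ z) = u ∨ v = h.
Equal: yes.

h; h; yes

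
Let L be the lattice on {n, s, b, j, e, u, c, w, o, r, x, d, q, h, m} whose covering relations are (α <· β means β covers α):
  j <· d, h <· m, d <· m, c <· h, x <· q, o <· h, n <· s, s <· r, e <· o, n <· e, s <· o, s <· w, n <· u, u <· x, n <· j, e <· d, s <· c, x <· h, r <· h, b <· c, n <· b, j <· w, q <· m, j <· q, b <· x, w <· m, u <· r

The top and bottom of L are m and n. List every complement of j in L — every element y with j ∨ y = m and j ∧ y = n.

c, h, o, r

Need y with j ∨ y = m and j ∧ y = n.
Checking each element gives: c, h, o, r.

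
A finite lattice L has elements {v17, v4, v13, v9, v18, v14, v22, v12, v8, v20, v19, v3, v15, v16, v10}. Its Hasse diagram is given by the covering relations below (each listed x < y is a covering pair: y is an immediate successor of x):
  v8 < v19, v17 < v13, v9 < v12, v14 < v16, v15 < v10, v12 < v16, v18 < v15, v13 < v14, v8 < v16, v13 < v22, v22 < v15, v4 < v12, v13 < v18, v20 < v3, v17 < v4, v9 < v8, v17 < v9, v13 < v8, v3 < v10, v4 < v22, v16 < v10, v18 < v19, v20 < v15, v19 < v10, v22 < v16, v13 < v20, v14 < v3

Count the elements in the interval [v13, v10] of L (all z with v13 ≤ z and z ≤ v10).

11

The interval [v13, v10] = {v10, v13, v14, v15, v16, v18, v19, v20, v22, v3, v8}, which has 11 elements.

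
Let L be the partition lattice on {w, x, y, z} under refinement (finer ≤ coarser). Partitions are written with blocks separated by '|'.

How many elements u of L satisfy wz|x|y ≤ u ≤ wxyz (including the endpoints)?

The interval [wz|x|y, wxyz] = {wxyz, wxz|y, wyz|x, wz|xy, wz|x|y}, which has 5 elements.

5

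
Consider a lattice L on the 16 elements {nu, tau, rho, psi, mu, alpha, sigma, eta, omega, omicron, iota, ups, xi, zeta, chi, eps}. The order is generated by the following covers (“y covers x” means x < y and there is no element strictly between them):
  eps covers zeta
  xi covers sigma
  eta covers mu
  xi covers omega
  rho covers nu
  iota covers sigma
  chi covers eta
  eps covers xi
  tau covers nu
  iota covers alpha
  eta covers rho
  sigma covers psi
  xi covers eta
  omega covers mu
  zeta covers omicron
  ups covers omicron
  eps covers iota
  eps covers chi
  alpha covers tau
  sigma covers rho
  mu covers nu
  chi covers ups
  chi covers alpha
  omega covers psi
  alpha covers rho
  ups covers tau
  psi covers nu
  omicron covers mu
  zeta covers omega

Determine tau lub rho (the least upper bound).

Common upper bounds of {tau, rho}: alpha, chi, eps, iota.
The least among these is alpha.

alpha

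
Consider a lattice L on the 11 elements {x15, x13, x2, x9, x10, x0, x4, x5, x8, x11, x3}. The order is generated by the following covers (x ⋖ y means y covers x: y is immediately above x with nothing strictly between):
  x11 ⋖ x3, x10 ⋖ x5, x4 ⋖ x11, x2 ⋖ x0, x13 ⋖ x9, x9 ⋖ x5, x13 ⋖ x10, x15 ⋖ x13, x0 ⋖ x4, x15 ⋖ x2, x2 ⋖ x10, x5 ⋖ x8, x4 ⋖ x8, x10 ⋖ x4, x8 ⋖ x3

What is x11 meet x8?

x4

Common lower bounds of {x11, x8}: x0, x10, x13, x15, x2, x4.
The greatest among these is x4.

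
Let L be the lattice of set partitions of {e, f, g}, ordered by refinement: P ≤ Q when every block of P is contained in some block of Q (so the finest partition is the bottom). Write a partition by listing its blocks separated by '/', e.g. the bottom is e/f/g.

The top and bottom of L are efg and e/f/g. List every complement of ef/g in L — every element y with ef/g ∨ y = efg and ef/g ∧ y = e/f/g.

e/fg, eg/f

Need y with ef/g ∨ y = efg and ef/g ∧ y = e/f/g.
Checking each element gives: e/fg, eg/f.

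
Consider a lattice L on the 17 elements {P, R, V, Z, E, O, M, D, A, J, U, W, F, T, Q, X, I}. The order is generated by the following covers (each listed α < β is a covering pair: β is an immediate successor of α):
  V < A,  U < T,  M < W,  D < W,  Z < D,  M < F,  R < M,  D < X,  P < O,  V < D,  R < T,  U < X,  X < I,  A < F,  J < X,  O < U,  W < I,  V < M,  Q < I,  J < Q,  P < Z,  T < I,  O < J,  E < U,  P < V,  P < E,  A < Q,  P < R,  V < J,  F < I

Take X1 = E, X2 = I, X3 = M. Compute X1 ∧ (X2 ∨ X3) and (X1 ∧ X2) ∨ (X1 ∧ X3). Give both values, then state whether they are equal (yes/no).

E; E; yes

X2 ∨ X3 = I, so X1 ∧ (X2 ∨ X3) = E ∧ I = E.
X1 ∧ X2 = E and X1 ∧ X3 = P, so (X1 ∧ X2) ∨ (X1 ∧ X3) = E ∨ P = E.
Equal: yes.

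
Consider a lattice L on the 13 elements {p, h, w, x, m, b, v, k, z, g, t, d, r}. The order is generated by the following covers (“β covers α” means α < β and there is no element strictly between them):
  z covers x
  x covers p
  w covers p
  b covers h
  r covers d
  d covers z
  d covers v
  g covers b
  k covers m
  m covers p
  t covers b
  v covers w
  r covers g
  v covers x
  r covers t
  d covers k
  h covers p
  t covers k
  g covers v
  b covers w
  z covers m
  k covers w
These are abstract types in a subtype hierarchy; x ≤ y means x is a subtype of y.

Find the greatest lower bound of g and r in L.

g

Common lower bounds of {g, r}: b, g, h, p, v, w, x.
The greatest among these is g.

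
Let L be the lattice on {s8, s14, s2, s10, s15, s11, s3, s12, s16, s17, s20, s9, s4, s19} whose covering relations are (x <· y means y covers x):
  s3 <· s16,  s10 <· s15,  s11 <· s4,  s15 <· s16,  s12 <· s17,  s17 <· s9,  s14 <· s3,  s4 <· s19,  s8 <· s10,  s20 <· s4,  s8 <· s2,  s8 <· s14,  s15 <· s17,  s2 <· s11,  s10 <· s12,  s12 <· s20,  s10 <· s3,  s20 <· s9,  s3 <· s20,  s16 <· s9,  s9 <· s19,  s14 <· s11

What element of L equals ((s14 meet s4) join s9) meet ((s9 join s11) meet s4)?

s14 ∧ s4 = s14
s14 ∨ s9 = s9
s9 ∨ s11 = s19
s19 ∧ s4 = s4
s9 ∧ s4 = s20

s20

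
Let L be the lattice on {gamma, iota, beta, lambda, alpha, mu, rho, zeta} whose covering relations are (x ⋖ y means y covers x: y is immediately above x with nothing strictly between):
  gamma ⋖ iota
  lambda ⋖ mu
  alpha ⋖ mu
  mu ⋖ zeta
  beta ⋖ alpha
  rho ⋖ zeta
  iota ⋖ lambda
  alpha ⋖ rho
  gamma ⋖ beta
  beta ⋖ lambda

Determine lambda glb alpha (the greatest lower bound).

Common lower bounds of {lambda, alpha}: beta, gamma.
The greatest among these is beta.

beta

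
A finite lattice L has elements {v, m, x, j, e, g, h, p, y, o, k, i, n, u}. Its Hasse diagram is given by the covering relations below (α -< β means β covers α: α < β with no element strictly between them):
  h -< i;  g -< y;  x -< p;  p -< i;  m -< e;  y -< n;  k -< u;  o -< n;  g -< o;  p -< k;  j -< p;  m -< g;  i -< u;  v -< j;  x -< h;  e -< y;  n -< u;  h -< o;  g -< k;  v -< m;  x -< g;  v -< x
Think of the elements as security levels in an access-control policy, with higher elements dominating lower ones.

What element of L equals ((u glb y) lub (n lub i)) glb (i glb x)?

x

u ∧ y = y
n ∨ i = u
y ∨ u = u
i ∧ x = x
u ∧ x = x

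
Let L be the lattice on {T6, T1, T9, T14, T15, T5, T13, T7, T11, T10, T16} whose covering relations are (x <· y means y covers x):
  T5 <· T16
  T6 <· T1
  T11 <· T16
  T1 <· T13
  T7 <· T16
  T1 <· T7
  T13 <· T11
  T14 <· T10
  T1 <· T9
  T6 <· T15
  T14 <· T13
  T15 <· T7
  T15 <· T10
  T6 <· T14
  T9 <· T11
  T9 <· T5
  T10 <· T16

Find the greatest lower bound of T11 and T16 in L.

Common lower bounds of {T11, T16}: T1, T11, T13, T14, T6, T9.
The greatest among these is T11.

T11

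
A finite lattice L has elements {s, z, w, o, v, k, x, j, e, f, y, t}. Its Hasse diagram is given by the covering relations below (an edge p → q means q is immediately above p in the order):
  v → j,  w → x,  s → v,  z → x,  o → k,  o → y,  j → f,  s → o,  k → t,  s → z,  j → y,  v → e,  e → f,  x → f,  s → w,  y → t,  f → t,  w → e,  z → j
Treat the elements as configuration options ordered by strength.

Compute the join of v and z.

Common upper bounds of {v, z}: f, j, t, y.
The least among these is j.

j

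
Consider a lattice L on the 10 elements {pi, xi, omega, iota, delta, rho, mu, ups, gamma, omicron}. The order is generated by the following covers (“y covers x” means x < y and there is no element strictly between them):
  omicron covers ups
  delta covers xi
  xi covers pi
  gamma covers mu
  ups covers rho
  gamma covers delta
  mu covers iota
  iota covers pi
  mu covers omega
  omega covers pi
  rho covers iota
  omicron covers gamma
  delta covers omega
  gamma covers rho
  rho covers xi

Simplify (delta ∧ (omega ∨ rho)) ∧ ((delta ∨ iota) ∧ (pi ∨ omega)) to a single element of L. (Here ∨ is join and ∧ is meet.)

omega ∨ rho = gamma
delta ∧ gamma = delta
delta ∨ iota = gamma
pi ∨ omega = omega
gamma ∧ omega = omega
delta ∧ omega = omega

omega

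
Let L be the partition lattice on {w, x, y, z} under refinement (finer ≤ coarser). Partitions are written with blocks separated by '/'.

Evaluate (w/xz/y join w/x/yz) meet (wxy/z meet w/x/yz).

w/xz/y ∨ w/x/yz = w/xyz
wxy/z ∧ w/x/yz = w/x/y/z
w/xyz ∧ w/x/y/z = w/x/y/z

w/x/y/z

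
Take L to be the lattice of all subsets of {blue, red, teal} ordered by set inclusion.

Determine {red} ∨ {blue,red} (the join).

{blue,red}

Common upper bounds of {{red}, {blue,red}}: {blue,red,teal}, {blue,red}.
The least among these is {blue,red}.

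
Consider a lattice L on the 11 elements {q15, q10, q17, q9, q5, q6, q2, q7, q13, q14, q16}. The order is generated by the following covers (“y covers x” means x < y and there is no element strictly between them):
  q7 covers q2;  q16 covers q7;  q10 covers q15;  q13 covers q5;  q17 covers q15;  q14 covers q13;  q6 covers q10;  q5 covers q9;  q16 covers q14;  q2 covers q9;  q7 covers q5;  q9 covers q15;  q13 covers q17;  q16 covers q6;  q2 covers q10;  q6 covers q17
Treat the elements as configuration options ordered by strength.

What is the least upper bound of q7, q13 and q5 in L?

Common upper bounds of {q7, q13, q5}: q16.
The least among these is q16.

q16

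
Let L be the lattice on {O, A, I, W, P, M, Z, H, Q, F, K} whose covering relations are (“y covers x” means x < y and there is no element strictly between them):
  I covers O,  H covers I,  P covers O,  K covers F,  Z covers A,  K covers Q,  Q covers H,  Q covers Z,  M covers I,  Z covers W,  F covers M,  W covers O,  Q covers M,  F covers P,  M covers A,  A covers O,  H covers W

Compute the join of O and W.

Common upper bounds of {O, W}: H, K, Q, W, Z.
The least among these is W.

W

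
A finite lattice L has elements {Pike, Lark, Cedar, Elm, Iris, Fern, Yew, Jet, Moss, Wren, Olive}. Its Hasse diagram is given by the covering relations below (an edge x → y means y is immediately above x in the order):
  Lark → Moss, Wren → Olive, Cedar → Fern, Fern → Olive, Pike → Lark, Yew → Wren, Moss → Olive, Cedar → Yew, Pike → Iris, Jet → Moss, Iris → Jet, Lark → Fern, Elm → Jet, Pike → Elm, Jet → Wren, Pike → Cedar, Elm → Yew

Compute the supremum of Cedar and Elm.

Common upper bounds of {Cedar, Elm}: Olive, Wren, Yew.
The least among these is Yew.

Yew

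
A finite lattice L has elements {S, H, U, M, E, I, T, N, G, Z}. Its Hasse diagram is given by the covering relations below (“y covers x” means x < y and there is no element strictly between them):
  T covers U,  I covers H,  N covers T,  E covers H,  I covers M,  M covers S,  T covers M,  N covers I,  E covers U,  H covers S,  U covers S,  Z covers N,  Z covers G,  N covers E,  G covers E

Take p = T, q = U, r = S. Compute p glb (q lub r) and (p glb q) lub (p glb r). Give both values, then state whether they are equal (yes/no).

q lub r = U, so p glb (q lub r) = T glb U = U.
p glb q = U and p glb r = S, so (p glb q) lub (p glb r) = U lub S = U.
Equal: yes.

U; U; yes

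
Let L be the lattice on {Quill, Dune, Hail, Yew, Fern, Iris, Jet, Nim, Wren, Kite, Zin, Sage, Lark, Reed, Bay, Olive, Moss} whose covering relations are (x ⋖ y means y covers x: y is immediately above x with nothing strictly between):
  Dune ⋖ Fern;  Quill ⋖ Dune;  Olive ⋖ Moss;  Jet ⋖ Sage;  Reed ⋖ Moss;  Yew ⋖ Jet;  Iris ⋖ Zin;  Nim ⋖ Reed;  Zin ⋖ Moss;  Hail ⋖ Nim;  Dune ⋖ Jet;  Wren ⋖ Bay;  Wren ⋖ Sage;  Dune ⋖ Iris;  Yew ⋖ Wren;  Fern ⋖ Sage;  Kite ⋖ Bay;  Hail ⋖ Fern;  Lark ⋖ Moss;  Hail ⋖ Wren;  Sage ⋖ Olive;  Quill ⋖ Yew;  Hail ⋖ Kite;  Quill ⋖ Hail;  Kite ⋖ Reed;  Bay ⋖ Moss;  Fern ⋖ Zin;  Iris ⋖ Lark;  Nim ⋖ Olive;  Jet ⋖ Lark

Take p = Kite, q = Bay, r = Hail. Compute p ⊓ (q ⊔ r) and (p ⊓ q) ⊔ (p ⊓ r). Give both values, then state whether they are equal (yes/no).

Kite; Kite; yes

q ⊔ r = Bay, so p ⊓ (q ⊔ r) = Kite ⊓ Bay = Kite.
p ⊓ q = Kite and p ⊓ r = Hail, so (p ⊓ q) ⊔ (p ⊓ r) = Kite ⊔ Hail = Kite.
Equal: yes.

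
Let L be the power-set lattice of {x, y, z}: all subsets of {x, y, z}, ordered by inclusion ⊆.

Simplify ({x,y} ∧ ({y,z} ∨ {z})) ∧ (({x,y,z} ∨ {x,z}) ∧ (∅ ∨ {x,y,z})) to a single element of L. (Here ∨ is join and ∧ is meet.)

{y}

{y,z} ∨ {z} = {y,z}
{x,y} ∧ {y,z} = {y}
{x,y,z} ∨ {x,z} = {x,y,z}
∅ ∨ {x,y,z} = {x,y,z}
{x,y,z} ∧ {x,y,z} = {x,y,z}
{y} ∧ {x,y,z} = {y}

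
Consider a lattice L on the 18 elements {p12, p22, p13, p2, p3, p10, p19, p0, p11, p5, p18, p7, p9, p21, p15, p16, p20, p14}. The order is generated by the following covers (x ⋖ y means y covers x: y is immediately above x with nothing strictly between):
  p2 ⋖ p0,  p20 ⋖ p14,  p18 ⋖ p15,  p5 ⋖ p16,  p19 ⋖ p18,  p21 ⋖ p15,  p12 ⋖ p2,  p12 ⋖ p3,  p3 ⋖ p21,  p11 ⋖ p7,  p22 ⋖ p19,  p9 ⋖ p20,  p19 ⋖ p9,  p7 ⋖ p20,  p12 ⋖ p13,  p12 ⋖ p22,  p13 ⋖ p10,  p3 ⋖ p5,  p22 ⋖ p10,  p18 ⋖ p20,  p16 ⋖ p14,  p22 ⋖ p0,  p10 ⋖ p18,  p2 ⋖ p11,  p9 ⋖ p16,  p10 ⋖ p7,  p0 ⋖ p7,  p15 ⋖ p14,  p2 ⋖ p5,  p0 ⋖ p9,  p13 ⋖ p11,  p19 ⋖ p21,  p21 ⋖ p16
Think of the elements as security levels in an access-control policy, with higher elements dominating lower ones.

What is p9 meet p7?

p0

Common lower bounds of {p9, p7}: p0, p12, p2, p22.
The greatest among these is p0.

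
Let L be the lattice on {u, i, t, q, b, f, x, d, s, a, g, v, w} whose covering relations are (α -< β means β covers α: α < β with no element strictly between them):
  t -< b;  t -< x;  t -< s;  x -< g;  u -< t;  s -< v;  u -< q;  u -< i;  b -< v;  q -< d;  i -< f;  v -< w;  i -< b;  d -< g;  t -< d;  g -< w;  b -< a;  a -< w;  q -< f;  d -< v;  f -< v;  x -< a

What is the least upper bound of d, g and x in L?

Common upper bounds of {d, g, x}: g, w.
The least among these is g.

g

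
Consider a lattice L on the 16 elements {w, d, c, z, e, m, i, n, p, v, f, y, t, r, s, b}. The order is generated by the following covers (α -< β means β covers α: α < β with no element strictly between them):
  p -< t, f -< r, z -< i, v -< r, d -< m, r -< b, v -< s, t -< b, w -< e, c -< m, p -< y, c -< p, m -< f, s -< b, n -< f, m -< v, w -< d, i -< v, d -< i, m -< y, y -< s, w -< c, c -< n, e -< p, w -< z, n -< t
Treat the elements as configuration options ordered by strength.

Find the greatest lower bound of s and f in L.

m

Common lower bounds of {s, f}: c, d, m, w.
The greatest among these is m.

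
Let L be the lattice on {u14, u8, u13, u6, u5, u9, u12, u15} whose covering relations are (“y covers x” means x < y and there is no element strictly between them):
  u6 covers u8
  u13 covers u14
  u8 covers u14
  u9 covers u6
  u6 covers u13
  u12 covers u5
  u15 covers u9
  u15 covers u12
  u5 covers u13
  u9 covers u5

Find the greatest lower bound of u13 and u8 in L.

u14

Common lower bounds of {u13, u8}: u14.
The greatest among these is u14.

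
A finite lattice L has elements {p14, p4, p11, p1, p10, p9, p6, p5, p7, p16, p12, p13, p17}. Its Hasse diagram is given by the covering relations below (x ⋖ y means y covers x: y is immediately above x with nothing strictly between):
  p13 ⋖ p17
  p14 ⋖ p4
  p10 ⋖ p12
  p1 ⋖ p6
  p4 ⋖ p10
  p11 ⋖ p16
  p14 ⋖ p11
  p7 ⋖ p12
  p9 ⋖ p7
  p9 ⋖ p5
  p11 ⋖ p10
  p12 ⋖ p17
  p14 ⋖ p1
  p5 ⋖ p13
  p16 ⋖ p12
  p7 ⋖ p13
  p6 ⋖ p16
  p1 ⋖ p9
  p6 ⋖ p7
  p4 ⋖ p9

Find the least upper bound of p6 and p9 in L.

p7

Common upper bounds of {p6, p9}: p12, p13, p17, p7.
The least among these is p7.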